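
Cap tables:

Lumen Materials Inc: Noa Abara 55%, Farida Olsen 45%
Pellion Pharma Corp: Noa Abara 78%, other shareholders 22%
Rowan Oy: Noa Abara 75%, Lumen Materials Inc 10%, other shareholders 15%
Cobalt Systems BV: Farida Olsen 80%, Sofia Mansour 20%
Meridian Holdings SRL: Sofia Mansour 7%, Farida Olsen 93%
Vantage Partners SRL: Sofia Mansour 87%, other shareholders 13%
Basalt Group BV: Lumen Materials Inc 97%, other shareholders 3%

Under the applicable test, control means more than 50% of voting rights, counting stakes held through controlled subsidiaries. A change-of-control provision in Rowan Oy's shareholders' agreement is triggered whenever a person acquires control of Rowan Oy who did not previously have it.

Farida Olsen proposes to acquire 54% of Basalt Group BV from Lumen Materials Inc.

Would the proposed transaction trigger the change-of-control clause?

No

The purchase adds only to Farida's holdings (Lumen's stake shrinks), so Farida is the only person who could newly come to control Rowan.
Farida holds 80% of Cobalt, so Farida controls Cobalt.
Farida holds 93% of Meridian, so Farida controls Meridian.
Neither Farida nor any entity Farida controls holds any voting interest in Rowan.
So before the transaction, Farida does not control Rowan.
After the purchase, Farida holds 54% of Basalt directly, and Lumen's stake falls to 43%.
Farida holds 54% of Basalt, so Farida controls Basalt.
After the transaction, neither Farida nor any entity Farida controls holds a voting interest in Rowan, so Farida still does not control it.
No new person acquires control, so the clause is not triggered.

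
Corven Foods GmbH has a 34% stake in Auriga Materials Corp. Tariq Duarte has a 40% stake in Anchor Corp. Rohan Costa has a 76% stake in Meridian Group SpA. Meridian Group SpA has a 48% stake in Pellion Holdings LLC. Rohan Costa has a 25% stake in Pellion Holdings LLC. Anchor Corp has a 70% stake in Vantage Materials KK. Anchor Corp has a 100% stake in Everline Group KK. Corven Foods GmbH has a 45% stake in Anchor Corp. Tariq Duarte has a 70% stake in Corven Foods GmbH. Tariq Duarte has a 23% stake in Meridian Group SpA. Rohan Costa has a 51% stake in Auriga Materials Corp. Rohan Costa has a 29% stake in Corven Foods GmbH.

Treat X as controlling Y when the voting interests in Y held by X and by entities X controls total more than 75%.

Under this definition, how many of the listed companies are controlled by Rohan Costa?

Rohan holds 76% of Meridian, so Rohan controls Meridian.
No other company's threshold is met.
Rohan controls 1 company.

1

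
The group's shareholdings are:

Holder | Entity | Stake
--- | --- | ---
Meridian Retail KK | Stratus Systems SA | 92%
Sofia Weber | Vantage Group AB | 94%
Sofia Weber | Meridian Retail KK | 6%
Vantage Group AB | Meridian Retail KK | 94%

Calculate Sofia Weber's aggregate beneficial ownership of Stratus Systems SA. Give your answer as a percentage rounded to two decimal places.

Sofia reaches Stratus along 2 paths.
Via Vantage → Meridian: 94% × 94% × 92% = 81.2912%.
Via Meridian: 6% × 92% = 5.52%.
Total: 81.2912% + 5.52% = 86.8112%.
Rounded: 86.81%.

86.81%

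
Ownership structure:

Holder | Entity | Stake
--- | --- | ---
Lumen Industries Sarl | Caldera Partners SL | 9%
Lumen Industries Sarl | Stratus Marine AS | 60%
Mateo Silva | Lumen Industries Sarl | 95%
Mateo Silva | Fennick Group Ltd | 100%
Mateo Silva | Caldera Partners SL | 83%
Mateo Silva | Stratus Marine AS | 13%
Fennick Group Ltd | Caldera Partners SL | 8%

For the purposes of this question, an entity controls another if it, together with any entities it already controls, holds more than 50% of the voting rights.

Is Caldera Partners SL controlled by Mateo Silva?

Mateo holds 100% of Fennick, so Mateo controls Fennick.
Mateo holds 95% of Lumen, so Mateo controls Lumen.
Mateo and Lumen and Fennick together hold 83% + 9% + 8% = 100% of Caldera, so Mateo controls Caldera.

Yes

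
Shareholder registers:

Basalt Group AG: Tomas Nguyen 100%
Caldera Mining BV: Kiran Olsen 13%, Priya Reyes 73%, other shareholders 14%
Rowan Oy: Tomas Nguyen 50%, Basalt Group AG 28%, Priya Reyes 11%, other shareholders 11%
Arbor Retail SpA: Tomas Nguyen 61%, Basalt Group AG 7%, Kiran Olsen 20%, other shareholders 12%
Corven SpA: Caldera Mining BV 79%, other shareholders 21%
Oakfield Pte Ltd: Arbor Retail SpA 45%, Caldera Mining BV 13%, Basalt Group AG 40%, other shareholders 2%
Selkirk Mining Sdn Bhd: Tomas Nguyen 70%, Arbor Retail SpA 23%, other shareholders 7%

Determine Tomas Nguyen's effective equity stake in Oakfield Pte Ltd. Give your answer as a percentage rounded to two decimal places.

70.60%

Tomas reaches Oakfield along 3 paths.
Via Arbor: 61% × 45% = 27.45%.
Via Basalt → Arbor: 100% × 7% × 45% = 3.15%.
Via Basalt: 100% × 40% = 40%.
Total: 27.45% + 3.15% + 40% = 70.6%.
Rounded: 70.60%.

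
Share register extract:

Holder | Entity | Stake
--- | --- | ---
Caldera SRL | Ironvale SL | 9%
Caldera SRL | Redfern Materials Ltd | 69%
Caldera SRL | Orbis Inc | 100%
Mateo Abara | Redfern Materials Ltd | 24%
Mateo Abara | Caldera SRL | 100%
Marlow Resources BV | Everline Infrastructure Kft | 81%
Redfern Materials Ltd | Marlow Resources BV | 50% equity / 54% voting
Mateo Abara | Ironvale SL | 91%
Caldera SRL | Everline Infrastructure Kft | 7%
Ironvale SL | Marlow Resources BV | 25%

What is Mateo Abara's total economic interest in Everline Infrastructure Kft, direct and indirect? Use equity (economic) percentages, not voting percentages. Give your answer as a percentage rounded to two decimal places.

64.92%

Mateo reaches Everline along 5 paths.
Via Caldera → Redfern → Marlow: 100% × 69% × 50% × 81% = 27.945%.
Via Redfern → Marlow: 24% × 50% × 81% = 9.72%.
Via Caldera → Ironvale → Marlow: 100% × 9% × 25% × 81% = 1.8225%.
Via Ironvale → Marlow: 91% × 25% × 81% = 18.4275%.
Via Caldera: 100% × 7% = 7%.
Total: 27.945% + 9.72% + 1.8225% + 18.4275% + 7% = 64.915%.
Rounded: 64.92%.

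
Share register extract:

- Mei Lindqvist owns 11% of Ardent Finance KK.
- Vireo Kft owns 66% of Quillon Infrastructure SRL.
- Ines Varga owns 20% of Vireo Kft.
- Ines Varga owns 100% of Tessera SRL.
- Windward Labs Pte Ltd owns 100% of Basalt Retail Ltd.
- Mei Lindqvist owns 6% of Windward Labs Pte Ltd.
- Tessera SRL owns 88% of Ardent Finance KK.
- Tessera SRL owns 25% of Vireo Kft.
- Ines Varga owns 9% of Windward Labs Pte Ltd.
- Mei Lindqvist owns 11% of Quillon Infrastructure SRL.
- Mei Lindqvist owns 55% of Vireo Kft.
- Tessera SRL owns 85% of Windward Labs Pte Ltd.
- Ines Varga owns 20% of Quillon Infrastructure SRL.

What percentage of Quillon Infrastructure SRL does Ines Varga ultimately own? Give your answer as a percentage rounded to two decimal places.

Ines reaches Quillon along 3 paths.
Direct stake: 20% = 20%.
Via Tessera → Vireo: 100% × 25% × 66% = 16.5%.
Via Vireo: 20% × 66% = 13.2%.
Total: 20% + 16.5% + 13.2% = 49.7%.
Rounded: 49.70%.

49.70%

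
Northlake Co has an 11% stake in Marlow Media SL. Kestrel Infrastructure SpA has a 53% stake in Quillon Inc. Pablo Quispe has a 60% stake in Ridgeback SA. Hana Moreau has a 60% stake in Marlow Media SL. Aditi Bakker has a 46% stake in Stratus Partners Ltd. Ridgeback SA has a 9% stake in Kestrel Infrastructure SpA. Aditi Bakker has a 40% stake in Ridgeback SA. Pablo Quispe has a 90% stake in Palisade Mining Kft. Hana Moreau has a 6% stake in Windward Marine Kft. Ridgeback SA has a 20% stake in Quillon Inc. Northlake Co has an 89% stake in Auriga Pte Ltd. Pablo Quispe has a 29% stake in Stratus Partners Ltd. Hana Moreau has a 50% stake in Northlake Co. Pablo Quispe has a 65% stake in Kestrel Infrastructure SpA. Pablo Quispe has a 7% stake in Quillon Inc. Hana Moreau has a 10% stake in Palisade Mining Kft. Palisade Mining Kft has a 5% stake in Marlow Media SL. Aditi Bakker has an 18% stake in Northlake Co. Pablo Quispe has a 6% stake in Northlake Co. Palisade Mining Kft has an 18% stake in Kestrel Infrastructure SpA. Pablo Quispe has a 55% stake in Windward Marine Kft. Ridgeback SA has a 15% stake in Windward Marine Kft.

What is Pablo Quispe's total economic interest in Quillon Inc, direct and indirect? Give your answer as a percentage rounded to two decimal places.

64.90%

Pablo reaches Quillon along 5 paths.
Via Ridgeback: 60% × 20% = 12%.
Via Kestrel: 65% × 53% = 34.45%.
Via Ridgeback → Kestrel: 60% × 9% × 53% = 2.862%.
Via Palisade → Kestrel: 90% × 18% × 53% = 8.586%.
Direct stake: 7% = 7%.
Total: 12% + 34.45% + 2.862% + 8.586% + 7% = 64.898%.
Rounded: 64.90%.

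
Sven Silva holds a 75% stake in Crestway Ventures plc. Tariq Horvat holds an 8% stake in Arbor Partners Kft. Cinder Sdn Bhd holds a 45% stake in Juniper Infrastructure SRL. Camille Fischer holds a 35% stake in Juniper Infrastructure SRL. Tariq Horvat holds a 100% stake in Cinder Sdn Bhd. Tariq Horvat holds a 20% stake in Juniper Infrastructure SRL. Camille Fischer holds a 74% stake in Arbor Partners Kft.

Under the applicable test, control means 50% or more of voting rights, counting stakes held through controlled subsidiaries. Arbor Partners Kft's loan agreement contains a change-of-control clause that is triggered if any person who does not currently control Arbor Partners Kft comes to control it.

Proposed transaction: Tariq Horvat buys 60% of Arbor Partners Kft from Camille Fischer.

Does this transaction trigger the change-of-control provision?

The purchase adds only to Tariq's holdings (Camille's stake shrinks), so Tariq is the only person who could newly come to control Arbor.
Tariq holds 100% of Cinder, so Tariq controls Cinder.
Tariq and Cinder together hold 20% + 45% = 65% of Juniper, so Tariq controls Juniper.
In Arbor, Tariq's side holds only 8%, not ≥ 50%.
So before the transaction, Tariq does not control Arbor.
After the purchase, Tariq's direct stake in Arbor rises to 8% + 60% = 68%, and Camille's stake falls to 14%.
Tariq holds 68% of Arbor, so Tariq controls Arbor.
Tariq did not control Arbor before and does after, so the clause is triggered.

Yes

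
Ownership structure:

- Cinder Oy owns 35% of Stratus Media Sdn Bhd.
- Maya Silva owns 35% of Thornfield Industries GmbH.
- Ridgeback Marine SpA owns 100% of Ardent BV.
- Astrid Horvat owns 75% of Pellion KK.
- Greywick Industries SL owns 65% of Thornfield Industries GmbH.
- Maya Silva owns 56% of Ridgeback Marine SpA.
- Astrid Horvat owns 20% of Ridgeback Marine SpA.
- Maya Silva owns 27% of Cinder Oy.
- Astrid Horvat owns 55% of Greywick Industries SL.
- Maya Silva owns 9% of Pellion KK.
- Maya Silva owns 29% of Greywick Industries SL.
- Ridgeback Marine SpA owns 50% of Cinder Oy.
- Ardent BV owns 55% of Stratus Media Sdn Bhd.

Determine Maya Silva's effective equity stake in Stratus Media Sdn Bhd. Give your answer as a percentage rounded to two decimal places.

50.05%

Maya reaches Stratus along 3 paths.
Via Ridgeback → Ardent: 56% × 100% × 55% = 30.8%.
Via Ridgeback → Cinder: 56% × 50% × 35% = 9.8%.
Via Cinder: 27% × 35% = 9.45%.
Total: 30.8% + 9.8% + 9.45% = 50.05%.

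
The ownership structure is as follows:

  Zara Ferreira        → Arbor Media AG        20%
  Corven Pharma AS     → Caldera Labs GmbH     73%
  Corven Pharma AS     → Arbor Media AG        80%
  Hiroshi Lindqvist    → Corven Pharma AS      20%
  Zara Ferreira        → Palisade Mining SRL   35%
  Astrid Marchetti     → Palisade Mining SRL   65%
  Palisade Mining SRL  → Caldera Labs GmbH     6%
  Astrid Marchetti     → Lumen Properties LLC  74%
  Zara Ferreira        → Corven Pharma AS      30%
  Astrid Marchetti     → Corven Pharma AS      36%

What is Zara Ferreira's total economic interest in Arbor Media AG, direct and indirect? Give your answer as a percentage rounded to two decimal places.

Zara reaches Arbor along 2 paths.
Via Corven: 30% × 80% = 24%.
Direct stake: 20% = 20%.
Total: 24% + 20% = 44%.
Rounded: 44.00%.

44.00%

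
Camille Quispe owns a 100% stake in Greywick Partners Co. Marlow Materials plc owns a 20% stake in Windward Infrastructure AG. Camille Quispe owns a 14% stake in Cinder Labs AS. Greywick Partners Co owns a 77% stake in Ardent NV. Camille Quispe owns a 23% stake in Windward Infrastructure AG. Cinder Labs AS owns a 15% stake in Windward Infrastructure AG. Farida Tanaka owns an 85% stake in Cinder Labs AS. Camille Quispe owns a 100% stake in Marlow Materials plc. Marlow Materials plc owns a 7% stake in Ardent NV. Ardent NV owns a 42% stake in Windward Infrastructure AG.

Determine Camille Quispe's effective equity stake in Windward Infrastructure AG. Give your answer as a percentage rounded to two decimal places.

80.38%

Camille reaches Windward along 5 paths.
Via Cinder: 14% × 15% = 2.1%.
Via Greywick → Ardent: 100% × 77% × 42% = 32.34%.
Via Marlow → Ardent: 100% × 7% × 42% = 2.94%.
Via Marlow: 100% × 20% = 20%.
Direct stake: 23% = 23%.
Total: 2.1% + 32.34% + 2.94% + 20% + 23% = 80.38%.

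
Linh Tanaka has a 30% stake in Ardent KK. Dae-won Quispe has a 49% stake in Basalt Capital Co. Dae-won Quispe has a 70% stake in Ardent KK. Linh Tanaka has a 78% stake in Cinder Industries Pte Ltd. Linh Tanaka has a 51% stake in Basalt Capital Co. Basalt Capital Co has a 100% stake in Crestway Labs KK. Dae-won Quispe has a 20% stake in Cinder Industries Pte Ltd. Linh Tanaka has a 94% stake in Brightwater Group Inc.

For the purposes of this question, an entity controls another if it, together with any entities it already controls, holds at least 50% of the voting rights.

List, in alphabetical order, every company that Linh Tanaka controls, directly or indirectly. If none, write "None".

Linh holds 94% of Brightwater, so Linh controls Brightwater.
Linh holds 78% of Cinder, so Linh controls Cinder.
Linh holds 51% of Basalt, so Linh controls Basalt.
Basalt holds 100% of Crestway, so Linh controls Crestway.
No other company's threshold is met.

Basalt Capital Co, Brightwater Group Inc, Cinder Industries Pte Ltd, Crestway Labs KK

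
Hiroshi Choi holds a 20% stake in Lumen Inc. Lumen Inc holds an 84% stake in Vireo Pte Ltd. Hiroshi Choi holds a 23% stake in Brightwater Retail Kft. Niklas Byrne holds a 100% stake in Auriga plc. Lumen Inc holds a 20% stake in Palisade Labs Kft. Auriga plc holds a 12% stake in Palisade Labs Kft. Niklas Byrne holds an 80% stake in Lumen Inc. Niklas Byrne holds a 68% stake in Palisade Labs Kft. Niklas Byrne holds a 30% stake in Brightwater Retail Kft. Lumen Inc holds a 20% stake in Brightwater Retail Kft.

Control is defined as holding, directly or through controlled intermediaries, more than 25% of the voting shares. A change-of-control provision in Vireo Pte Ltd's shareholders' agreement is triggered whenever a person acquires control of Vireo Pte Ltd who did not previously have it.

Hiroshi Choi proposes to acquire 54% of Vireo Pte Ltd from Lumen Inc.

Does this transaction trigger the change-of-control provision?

Yes

The purchase adds only to Hiroshi's holdings (Lumen's stake shrinks), so Hiroshi is the only person who could newly come to control Vireo.
Hiroshi's largest direct stake is 23% in Brightwater, which does not meet the threshold, so Hiroshi controls no company.
Neither Hiroshi nor any entity Hiroshi controls holds any voting interest in Vireo.
So before the transaction, Hiroshi does not control Vireo.
After the purchase, Hiroshi holds 54% of Vireo directly, and Lumen's stake falls to 30%.
Hiroshi holds 54% of Vireo, so Hiroshi controls Vireo.
Hiroshi did not control Vireo before and does after, so the clause is triggered.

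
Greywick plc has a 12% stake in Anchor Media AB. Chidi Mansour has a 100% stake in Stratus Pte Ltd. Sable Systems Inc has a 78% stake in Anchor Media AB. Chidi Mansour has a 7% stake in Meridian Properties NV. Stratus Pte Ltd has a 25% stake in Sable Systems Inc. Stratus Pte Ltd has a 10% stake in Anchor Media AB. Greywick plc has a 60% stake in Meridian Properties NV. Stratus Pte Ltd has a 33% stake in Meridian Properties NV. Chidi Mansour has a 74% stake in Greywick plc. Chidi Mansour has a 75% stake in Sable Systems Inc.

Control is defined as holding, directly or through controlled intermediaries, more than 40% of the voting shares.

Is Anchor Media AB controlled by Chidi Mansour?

Chidi holds 100% of Stratus, so Chidi controls Stratus.
Chidi holds 74% of Greywick, so Chidi controls Greywick.
Stratus and Chidi together hold 25% + 75% = 100% of Sable, so Chidi controls Sable.
Greywick and Stratus and Sable together hold 12% + 10% + 78% = 100% of Anchor, so Chidi controls Anchor.

Yes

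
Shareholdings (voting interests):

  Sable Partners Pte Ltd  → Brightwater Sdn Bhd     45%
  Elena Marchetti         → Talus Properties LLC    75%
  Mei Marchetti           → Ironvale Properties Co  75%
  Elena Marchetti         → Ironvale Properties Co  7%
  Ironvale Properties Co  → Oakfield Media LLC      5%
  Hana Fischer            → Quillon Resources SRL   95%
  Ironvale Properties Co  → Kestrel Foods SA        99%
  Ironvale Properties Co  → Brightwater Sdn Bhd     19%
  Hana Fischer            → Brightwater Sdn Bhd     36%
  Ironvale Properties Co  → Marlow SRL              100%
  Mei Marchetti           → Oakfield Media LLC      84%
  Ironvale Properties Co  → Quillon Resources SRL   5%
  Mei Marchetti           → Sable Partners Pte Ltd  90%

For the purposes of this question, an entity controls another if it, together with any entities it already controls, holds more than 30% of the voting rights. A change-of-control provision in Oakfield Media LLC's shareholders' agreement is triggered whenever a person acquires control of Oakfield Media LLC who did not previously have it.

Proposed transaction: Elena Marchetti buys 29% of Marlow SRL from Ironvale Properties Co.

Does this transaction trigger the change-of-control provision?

No

The purchase adds only to Elena's holdings (Ironvale's stake shrinks), so Elena is the only person who could newly come to control Oakfield.
Elena holds 75% of Talus, so Elena controls Talus.
Neither Elena nor any entity Elena controls holds any voting interest in Oakfield.
So before the transaction, Elena does not control Oakfield.
After the purchase, Elena holds 29% of Marlow directly, and Ironvale's stake falls to 71%.
Elena's side now holds 29% of Marlow, not > 30%, so Elena still does not control Marlow.
After the transaction, neither Elena nor any entity Elena controls holds a voting interest in Oakfield, so Elena still does not control it.
No new person acquires control, so the clause is not triggered.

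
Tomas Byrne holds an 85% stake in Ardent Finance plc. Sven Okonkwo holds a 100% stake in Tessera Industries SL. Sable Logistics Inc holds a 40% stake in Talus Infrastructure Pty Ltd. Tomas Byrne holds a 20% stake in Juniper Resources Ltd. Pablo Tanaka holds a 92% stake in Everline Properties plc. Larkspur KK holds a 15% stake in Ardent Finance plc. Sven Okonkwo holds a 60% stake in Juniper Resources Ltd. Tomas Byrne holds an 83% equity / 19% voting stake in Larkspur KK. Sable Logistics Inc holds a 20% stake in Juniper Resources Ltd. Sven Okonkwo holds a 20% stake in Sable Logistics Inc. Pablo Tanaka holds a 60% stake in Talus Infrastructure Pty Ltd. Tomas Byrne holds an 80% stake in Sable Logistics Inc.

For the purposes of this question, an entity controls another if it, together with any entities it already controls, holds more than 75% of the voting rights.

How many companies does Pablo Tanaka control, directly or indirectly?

1

Pablo holds 92% of Everline, so Pablo controls Everline.
No other company's threshold is met.
Pablo controls 1 company.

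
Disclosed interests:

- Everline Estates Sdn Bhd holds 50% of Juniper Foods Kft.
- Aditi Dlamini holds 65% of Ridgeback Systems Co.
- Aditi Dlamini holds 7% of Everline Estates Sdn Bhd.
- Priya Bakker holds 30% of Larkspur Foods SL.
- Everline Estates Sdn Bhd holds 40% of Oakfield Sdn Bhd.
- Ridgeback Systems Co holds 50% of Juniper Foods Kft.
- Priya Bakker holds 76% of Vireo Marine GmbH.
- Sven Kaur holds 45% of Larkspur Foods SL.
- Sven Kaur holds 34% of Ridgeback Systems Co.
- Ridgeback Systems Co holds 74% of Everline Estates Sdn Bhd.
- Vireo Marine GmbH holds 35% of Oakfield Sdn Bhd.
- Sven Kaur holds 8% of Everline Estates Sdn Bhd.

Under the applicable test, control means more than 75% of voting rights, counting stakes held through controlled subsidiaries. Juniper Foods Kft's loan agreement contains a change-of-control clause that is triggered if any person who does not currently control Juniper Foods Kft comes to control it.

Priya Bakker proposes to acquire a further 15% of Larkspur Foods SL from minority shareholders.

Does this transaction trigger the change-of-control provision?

The purchase changes only Priya's holdings, so Priya is the only person who could newly come to control Juniper.
Priya holds 76% of Vireo, so Priya controls Vireo.
Neither Priya nor any entity Priya controls holds any voting interest in Juniper.
So before the transaction, Priya does not control Juniper.
After the purchase, Priya's direct stake in Larkspur rises to 30% + 15% = 45%.
Priya's side now holds 45% of Larkspur, not > 75%, so Priya still does not control Larkspur.
After the transaction, neither Priya nor any entity Priya controls holds a voting interest in Juniper, so Priya still does not control it.
No new person acquires control, so the clause is not triggered.

No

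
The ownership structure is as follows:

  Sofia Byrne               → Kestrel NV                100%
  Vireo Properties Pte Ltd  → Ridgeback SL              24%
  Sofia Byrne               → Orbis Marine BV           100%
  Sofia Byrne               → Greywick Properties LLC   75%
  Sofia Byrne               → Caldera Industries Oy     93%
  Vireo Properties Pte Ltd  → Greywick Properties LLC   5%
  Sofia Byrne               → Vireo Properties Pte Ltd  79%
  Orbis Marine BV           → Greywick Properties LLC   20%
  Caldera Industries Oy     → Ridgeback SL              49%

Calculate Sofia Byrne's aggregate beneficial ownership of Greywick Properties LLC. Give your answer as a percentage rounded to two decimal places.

98.95%

Sofia reaches Greywick along 3 paths.
Direct stake: 75% = 75%.
Via Orbis: 100% × 20% = 20%.
Via Vireo: 79% × 5% = 3.95%.
Total: 75% + 20% + 3.95% = 98.95%.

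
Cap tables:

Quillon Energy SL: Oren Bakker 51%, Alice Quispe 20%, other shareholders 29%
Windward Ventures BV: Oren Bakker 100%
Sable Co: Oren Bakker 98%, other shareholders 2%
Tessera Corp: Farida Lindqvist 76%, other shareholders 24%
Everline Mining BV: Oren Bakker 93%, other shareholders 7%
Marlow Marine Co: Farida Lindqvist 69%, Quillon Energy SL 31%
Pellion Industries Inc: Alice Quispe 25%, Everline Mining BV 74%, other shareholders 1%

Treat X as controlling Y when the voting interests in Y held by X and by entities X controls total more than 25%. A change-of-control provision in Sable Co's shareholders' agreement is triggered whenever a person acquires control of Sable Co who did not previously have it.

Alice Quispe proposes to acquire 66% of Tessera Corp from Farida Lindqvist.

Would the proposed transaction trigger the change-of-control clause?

The purchase adds only to Alice's holdings (Farida's stake shrinks), so Alice is the only person who could newly come to control Sable.
Alice's largest direct stake is 25% in Pellion, which does not meet the threshold, so Alice controls no company.
Neither Alice nor any entity Alice controls holds any voting interest in Sable.
So before the transaction, Alice does not control Sable.
After the purchase, Alice holds 66% of Tessera directly, and Farida's stake falls to 10%.
Alice holds 66% of Tessera, so Alice controls Tessera.
After the transaction, neither Alice nor any entity Alice controls holds a voting interest in Sable, so Alice still does not control it.
No new person acquires control, so the clause is not triggered.

No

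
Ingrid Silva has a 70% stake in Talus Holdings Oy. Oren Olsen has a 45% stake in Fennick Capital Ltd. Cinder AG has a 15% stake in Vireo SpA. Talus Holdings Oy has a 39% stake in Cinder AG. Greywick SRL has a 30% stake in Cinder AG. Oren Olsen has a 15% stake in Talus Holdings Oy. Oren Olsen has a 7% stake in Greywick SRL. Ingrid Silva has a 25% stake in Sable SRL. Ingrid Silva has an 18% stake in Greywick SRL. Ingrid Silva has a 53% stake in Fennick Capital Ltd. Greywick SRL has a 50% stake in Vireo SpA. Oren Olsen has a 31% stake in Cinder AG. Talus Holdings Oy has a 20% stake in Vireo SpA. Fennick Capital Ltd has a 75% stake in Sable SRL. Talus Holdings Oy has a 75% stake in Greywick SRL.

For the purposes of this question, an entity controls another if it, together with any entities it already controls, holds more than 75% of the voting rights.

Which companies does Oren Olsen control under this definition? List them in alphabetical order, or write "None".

None

Oren's largest direct stake is 45% in Fennick, which does not meet the threshold.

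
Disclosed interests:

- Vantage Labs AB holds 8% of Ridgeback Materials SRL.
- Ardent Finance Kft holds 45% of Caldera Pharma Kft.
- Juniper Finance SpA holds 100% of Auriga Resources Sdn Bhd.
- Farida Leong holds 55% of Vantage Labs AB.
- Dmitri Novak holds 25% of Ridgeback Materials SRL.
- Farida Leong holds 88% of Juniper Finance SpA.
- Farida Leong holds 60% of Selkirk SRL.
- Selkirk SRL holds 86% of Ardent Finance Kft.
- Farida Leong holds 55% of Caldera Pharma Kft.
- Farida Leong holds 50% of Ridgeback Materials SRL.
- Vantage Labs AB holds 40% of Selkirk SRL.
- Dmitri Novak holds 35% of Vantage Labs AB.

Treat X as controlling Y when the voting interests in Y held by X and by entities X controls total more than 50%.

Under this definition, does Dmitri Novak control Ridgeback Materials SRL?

Dmitri's largest direct stake is 35% in Vantage, which does not meet the threshold, so Dmitri controls no company.
In Ridgeback, Dmitri's side holds only 25%, not > 50%.
So Dmitri does not control Ridgeback.

No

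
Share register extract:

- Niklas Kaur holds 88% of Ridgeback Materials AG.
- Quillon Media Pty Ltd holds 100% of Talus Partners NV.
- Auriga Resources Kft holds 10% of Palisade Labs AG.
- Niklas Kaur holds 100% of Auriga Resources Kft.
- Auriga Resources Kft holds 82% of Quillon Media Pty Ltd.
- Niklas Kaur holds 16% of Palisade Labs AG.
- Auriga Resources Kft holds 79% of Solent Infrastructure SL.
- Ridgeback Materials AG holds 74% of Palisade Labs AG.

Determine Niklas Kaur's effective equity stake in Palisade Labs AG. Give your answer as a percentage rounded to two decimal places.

Niklas reaches Palisade along 3 paths.
Direct stake: 16% = 16%.
Via Ridgeback: 88% × 74% = 65.12%.
Via Auriga: 100% × 10% = 10%.
Total: 16% + 65.12% + 10% = 91.12%.

91.12%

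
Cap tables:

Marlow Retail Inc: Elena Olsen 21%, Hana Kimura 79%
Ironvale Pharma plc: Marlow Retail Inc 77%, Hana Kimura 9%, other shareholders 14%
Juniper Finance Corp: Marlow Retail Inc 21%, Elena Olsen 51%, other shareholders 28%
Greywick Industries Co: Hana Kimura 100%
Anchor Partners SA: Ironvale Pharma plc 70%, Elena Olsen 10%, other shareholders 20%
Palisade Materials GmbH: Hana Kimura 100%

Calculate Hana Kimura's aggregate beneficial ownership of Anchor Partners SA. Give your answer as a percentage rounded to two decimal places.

48.88%

Hana reaches Anchor along 2 paths.
Via Marlow → Ironvale: 79% × 77% × 70% = 42.581%.
Via Ironvale: 9% × 70% = 6.3%.
Total: 42.581% + 6.3% = 48.881%.
Rounded: 48.88%.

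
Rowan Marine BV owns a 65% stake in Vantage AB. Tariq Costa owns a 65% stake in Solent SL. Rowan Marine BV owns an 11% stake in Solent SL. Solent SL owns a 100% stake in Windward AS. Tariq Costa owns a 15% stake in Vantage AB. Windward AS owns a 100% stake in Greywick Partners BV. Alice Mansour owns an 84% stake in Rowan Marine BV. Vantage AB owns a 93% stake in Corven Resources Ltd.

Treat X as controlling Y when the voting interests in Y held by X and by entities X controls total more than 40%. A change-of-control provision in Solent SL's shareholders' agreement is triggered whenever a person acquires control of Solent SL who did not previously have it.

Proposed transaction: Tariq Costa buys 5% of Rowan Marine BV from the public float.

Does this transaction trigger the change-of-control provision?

No

The purchase changes only Tariq's holdings, so Tariq is the only person who could newly come to control Solent.
Tariq holds 65% of Solent, so Tariq controls Solent.
So Tariq already controls Solent before the transaction.
After the purchase, Tariq holds 5% of Rowan directly.
Tariq controlled Solent already, so this is not a new person acquiring control; every other person's position is unchanged or reduced.
No new person acquires control, so the clause is not triggered.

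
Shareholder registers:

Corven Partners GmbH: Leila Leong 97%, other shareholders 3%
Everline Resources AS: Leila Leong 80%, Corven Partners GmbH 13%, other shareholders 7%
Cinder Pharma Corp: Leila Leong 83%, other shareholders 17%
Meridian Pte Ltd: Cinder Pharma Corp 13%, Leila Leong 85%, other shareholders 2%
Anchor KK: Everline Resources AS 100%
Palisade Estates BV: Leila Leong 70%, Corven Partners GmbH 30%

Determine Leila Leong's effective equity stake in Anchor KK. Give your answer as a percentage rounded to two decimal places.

Leila reaches Anchor along 2 paths.
Via Everline: 80% × 100% = 80%.
Via Corven → Everline: 97% × 13% × 100% = 12.61%.
Total: 80% + 12.61% = 92.61%.

92.61%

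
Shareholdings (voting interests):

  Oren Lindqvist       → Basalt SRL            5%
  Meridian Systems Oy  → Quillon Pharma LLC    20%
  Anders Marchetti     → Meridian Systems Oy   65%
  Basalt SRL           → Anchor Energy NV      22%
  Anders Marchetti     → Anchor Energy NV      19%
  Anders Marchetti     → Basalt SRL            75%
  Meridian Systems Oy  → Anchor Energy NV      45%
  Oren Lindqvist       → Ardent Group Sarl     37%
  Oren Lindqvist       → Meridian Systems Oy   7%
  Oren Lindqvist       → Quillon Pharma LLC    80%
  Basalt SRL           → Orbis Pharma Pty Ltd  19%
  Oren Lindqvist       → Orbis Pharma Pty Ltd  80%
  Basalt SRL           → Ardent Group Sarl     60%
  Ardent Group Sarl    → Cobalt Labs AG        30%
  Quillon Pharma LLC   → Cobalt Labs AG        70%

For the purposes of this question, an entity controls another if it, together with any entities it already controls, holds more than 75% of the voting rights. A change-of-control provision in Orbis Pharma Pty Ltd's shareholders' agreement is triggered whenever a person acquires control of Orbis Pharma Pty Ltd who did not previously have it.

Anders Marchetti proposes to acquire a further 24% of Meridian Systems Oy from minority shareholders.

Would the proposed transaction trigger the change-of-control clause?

The purchase changes only Anders's holdings, so Anders is the only person who could newly come to control Orbis.
Anders's largest direct stake is 75% in Basalt, which does not meet the threshold, so Anders controls no company.
Neither Anders nor any entity Anders controls holds any voting interest in Orbis.
So before the transaction, Anders does not control Orbis.
After the purchase, Anders's direct stake in Meridian rises to 65% + 24% = 89%.
Anders holds 89% of Meridian, so Anders controls Meridian.
After the transaction, neither Anders nor any entity Anders controls holds a voting interest in Orbis, so Anders still does not control it.
No new person acquires control, so the clause is not triggered.

No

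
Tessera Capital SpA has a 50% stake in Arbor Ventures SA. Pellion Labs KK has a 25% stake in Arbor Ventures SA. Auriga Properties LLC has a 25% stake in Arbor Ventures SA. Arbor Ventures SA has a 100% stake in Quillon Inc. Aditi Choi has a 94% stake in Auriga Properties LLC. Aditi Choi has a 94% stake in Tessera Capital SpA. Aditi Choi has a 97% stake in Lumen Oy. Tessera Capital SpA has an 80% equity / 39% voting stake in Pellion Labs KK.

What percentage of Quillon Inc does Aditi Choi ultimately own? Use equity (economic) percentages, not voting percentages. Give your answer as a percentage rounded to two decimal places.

Aditi reaches Quillon along 3 paths.
Via Tessera → Arbor: 94% × 50% × 100% = 47%.
Via Auriga → Arbor: 94% × 25% × 100% = 23.5%.
Via Tessera → Pellion → Arbor: 94% × 80% × 25% × 100% = 18.8%.
Total: 47% + 23.5% + 18.8% = 89.3%.
Rounded: 89.30%.

89.30%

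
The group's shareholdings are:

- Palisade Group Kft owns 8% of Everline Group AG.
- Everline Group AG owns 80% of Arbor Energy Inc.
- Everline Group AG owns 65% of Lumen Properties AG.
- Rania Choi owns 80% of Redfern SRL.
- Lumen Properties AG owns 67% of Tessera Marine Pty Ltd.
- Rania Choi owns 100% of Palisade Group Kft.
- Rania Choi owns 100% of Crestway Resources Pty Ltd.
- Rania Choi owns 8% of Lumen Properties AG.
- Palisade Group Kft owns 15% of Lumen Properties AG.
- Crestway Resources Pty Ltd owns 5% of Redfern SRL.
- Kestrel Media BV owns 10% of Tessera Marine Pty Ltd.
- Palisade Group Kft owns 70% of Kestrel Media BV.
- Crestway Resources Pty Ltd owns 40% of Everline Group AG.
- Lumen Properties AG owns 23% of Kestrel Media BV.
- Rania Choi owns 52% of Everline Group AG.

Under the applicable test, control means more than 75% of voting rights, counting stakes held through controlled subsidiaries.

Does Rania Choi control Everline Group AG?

Yes

Rania holds 100% of Palisade, so Rania controls Palisade.
Rania holds 100% of Crestway, so Rania controls Crestway.
Rania and Crestway and Palisade together hold 52% + 40% + 8% = 100% of Everline, so Rania controls Everline.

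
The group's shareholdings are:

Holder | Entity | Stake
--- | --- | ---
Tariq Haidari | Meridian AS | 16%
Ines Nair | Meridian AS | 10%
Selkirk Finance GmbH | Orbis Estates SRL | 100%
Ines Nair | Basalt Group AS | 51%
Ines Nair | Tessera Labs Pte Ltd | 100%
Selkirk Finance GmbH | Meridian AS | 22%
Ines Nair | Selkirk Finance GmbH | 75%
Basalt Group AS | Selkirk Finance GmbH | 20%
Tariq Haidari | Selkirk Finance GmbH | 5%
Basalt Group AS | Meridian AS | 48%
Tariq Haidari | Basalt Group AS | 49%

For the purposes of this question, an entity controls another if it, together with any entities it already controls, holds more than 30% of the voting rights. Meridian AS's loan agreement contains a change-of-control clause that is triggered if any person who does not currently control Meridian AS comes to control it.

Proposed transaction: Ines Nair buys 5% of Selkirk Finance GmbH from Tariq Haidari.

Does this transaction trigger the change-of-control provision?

No

The purchase adds only to Ines's holdings (Tariq's stake shrinks), so Ines is the only person who could newly come to control Meridian.
Ines holds 51% of Basalt, so Ines controls Basalt.
Basalt and Ines together hold 20% + 75% = 95% of Selkirk, so Ines controls Selkirk.
Basalt and Ines and Selkirk together hold 48% + 10% + 22% = 80% of Meridian, so Ines controls Meridian.
So Ines already controls Meridian before the transaction.
After the purchase, Ines's direct stake in Selkirk rises to 75% + 5% = 80%, and Tariq's stake falls to 0%.
Ines controlled Meridian already, so this is not a new person acquiring control; every other person's position is unchanged or reduced.
No new person acquires control, so the clause is not triggered.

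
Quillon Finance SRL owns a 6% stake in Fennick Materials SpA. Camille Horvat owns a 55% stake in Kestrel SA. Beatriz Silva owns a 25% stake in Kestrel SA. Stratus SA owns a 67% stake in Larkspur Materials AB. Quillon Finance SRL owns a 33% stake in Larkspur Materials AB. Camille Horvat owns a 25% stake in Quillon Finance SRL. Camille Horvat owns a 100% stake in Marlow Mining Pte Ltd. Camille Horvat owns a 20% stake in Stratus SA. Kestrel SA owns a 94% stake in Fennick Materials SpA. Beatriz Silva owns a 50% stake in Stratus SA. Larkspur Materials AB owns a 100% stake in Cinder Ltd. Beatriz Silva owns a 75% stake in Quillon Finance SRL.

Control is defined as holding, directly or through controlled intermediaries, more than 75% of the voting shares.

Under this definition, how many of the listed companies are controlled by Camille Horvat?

1

Camille holds 100% of Marlow, so Camille controls Marlow.
No other company's threshold is met.
Camille controls 1 company.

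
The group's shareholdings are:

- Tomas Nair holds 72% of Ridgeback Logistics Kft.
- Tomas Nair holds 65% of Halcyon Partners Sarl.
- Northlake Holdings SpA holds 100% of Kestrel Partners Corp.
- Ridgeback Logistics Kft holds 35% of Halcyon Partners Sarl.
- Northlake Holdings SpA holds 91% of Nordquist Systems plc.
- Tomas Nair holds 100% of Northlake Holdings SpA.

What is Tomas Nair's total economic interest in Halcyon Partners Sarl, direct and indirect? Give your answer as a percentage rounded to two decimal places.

Tomas reaches Halcyon along 2 paths.
Via Ridgeback: 72% × 35% = 25.2%.
Direct stake: 65% = 65%.
Total: 25.2% + 65% = 90.2%.
Rounded: 90.20%.

90.20%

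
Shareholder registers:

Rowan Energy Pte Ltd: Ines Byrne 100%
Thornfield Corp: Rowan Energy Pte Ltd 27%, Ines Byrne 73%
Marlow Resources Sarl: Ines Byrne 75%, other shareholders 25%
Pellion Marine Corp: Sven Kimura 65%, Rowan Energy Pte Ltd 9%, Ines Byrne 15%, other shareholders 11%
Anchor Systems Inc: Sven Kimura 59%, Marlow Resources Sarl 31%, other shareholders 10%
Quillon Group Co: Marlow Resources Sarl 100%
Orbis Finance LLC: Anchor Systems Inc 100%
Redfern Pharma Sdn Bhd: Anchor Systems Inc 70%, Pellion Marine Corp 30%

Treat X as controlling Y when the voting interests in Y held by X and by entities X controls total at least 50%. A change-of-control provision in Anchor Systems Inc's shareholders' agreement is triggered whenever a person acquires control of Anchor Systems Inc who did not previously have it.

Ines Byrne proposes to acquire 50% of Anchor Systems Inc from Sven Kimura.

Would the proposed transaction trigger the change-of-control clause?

The purchase adds only to Ines's holdings (Sven's stake shrinks), so Ines is the only person who could newly come to control Anchor.
Ines holds 100% of Rowan, so Ines controls Rowan.
Rowan and Ines together hold 27% + 73% = 100% of Thornfield, so Ines controls Thornfield.
Ines holds 75% of Marlow, so Ines controls Marlow.
Marlow holds 100% of Quillon, so Ines controls Quillon.
In Anchor, Ines's side holds only 31%, not ≥ 50%.
So before the transaction, Ines does not control Anchor.
After the purchase, Ines holds 50% of Anchor directly, and Sven's stake falls to 9%.
Marlow and Ines together hold 31% + 50% = 81% of Anchor, so Ines controls Anchor.
Ines did not control Anchor before and does after, so the clause is triggered.

Yes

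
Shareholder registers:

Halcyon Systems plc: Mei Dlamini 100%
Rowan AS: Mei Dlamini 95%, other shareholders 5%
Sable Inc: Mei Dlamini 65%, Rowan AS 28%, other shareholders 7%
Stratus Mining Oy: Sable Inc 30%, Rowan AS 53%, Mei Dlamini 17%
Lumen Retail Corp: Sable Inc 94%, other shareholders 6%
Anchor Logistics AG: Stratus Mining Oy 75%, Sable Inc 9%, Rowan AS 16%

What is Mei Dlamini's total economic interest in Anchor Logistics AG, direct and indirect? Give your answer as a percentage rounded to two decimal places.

94.57%

Mei reaches Anchor along 7 paths.
Via Sable → Stratus: 65% × 30% × 75% = 14.625%.
Via Rowan → Sable → Stratus: 95% × 28% × 30% × 75% = 5.985%.
Via Rowan → Stratus: 95% × 53% × 75% = 37.7625%.
Via Stratus: 17% × 75% = 12.75%.
Via Sable: 65% × 9% = 5.85%.
Via Rowan → Sable: 95% × 28% × 9% = 2.394%.
Via Rowan: 95% × 16% = 15.2%.
Total: 14.625% + 5.985% + 37.7625% + 12.75% + 5.85% + 2.394% + 15.2% = 94.5665%.
Rounded: 94.57%.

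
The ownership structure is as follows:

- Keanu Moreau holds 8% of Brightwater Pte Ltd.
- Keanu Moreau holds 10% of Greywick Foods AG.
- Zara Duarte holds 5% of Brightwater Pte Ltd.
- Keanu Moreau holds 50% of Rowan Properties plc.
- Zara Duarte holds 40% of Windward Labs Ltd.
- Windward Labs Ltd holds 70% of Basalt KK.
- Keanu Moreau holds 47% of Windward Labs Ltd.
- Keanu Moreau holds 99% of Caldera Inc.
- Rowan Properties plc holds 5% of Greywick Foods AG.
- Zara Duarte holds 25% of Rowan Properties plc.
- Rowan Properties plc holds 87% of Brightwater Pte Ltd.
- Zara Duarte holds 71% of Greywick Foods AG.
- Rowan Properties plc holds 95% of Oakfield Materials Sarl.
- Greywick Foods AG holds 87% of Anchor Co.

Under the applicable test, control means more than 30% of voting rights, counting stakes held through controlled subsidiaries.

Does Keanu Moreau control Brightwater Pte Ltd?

Keanu holds 50% of Rowan, so Keanu controls Rowan.
Rowan and Keanu together hold 87% + 8% = 95% of Brightwater, so Keanu controls Brightwater.

Yes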